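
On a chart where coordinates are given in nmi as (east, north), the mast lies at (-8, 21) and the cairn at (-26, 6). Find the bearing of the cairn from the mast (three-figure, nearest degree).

230°

Δeast = -26 − -8 = -18.00; Δnorth = 6 − 21 = -15.00.
Bearing = atan2(Δeast, Δnorth) mod 360° = 230.19° ≈ 230°.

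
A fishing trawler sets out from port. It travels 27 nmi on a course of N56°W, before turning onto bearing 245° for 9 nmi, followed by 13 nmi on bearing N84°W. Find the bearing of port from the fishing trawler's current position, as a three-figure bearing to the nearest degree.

106°

Leg 1 (N56°W, 27 nmi): east 27 sin 304° = -22.38, north 27 cos 304° = 15.10
Leg 2 (245°, 9 nmi): east 9 sin 245° = -8.16, north 9 cos 245° = -3.80
Leg 3 (N84°W, 13 nmi): east 13 sin 276° = -12.93, north 13 cos 276° = 1.36
Net displacement: -43.47 east, 12.65 north. Direction back to start is (43.47, -12.65): bearing = atan2(43.47, -12.65) mod 360° = 106.23° ≈ 106°.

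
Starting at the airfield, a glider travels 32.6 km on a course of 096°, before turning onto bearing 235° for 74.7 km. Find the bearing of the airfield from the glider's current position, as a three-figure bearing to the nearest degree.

Leg 1 (096°, 32.6 km): east 32.6 sin 96° = 32.42, north 32.6 cos 96° = -3.41
Leg 2 (235°, 74.7 km): east 74.7 sin 235° = -61.19, north 74.7 cos 235° = -42.85
Net displacement: -28.77 east, -46.25 north. Direction back to start is (28.77, 46.25): bearing = atan2(28.77, 46.25) mod 360° = 31.88° ≈ 032°.

032°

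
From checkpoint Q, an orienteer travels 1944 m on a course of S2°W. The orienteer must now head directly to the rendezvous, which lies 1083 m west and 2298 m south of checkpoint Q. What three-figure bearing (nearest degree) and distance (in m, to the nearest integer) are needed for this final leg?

Leg 1 (S2°W, 1944 m): east 1944 sin 182° = -67.84, north 1944 cos 182° = -1942.82
Current position: (-67.84, -1942.82). Target: (-1083, -2298). Remaining: Δeast = -1015.16, Δnorth = -355.18.
Bearing = atan2(-1015.16, -355.18) mod 360° = 250.72°; distance = √((-1015.16)² + (-355.18)²) = 1075.498 m.

251°, 1075 m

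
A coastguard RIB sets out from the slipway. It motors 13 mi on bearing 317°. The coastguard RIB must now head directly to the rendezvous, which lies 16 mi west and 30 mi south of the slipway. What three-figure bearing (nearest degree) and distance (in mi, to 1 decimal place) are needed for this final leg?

Leg 1 (317°, 13 mi): east 13 sin 317° = -8.87, north 13 cos 317° = 9.51
Current position: (-8.87, 9.51). Target: (-16, -30). Remaining: Δeast = -7.13, Δnorth = -39.51.
Bearing = atan2(-7.13, -39.51) mod 360° = 190.24°; distance = √((-7.13)² + (-39.51)²) = 40.147 mi.

190°, 40.1 mi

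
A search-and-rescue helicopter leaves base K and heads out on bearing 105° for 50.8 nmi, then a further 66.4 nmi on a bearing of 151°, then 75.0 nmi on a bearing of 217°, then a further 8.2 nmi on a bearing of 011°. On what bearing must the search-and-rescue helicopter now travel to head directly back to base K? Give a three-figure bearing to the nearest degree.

343°

Leg 1 (105°, 50.8 nmi): east 50.8 sin 105° = 49.07, north 50.8 cos 105° = -13.15
Leg 2 (151°, 66.4 nmi): east 66.4 sin 151° = 32.19, north 66.4 cos 151° = -58.07
Leg 3 (217°, 75.0 nmi): east 75.0 sin 217° = -45.14, north 75.0 cos 217° = -59.90
Leg 4 (011°, 8.2 nmi): east 8.2 sin 11° = 1.56, north 8.2 cos 11° = 8.05
Net displacement: 37.69 east, -123.07 north. Direction back to start is (-37.69, 123.07): bearing = atan2(-37.69, 123.07) mod 360° = 342.97° ≈ 343°.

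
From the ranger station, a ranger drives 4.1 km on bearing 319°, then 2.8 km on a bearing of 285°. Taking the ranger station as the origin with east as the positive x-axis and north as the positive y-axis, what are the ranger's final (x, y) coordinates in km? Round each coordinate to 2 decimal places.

(-5.39, 3.82)

Leg 1 (319°, 4.1 km): east 4.1 sin 319° = -2.69, north 4.1 cos 319° = 3.09
Leg 2 (285°, 2.8 km): east 2.8 sin 285° = -2.70, north 2.8 cos 285° = 0.72
Summing: -5.39 km east, 3.82 km north → (-5.39, 3.82).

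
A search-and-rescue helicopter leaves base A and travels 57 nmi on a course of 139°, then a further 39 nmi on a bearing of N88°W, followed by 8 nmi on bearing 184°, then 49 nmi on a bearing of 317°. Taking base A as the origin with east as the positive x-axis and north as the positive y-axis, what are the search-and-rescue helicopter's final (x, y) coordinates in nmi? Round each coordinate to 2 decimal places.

(-35.56, -13.80)

Leg 1 (139°, 57 nmi): east 57 sin 139° = 37.40, north 57 cos 139° = -43.02
Leg 2 (N88°W, 39 nmi): east 39 sin 272° = -38.98, north 39 cos 272° = 1.36
Leg 3 (184°, 8 nmi): east 8 sin 184° = -0.56, north 8 cos 184° = -7.98
Leg 4 (317°, 49 nmi): east 49 sin 317° = -33.42, north 49 cos 317° = 35.84
Summing: -35.56 nmi east, -13.80 nmi north → (-35.56, -13.80).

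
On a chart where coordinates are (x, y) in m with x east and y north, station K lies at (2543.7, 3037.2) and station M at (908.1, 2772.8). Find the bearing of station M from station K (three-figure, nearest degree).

Δeast = 908.1 − 2543.7 = -1635.60; Δnorth = 2772.8 − 3037.2 = -264.40.
Bearing = atan2(Δeast, Δnorth) mod 360° = 260.82° ≈ 261°.

261°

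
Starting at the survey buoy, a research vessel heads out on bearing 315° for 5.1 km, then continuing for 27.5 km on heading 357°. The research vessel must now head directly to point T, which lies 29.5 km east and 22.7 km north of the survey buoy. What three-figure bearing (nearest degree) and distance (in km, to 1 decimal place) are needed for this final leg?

Leg 1 (315°, 5.1 km): east 5.1 sin 315° = -3.61, north 5.1 cos 315° = 3.61
Leg 2 (357°, 27.5 km): east 27.5 sin 357° = -1.44, north 27.5 cos 357° = 27.46
Current position: (-5.05, 31.07). Target: (29.5, 22.7). Remaining: Δeast = 34.55, Δnorth = -8.37.
Bearing = atan2(34.55, -8.37) mod 360° = 103.62°; distance = √((34.55)² + (-8.37)²) = 35.545 km.

104°, 35.5 km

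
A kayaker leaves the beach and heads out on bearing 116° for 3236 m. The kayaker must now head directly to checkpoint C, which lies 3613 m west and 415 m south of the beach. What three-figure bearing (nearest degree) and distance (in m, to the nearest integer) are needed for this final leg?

Leg 1 (116°, 3236 m): east 3236 sin 116° = 2908.50, north 3236 cos 116° = -1418.57
Current position: (2908.50, -1418.57). Target: (-3613, -415). Remaining: Δeast = -6521.50, Δnorth = 1003.57.
Bearing = atan2(-6521.50, 1003.57) mod 360° = 278.75°; distance = √((-6521.50)² + (1003.57)²) = 6598.263 m.

279°, 6598 m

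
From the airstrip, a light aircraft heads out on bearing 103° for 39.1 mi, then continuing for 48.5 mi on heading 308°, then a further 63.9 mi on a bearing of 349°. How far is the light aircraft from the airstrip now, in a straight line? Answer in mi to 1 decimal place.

84.7 mi

Leg 1 (103°, 39.1 mi): east 39.1 sin 103° = 38.10, north 39.1 cos 103° = -8.80
Leg 2 (308°, 48.5 mi): east 48.5 sin 308° = -38.22, north 48.5 cos 308° = 29.86
Leg 3 (349°, 63.9 mi): east 63.9 sin 349° = -12.19, north 63.9 cos 349° = 62.73
Net: -12.31 east, 83.79 north. Distance = √((-12.31)² + (83.79)²) = 84.690 mi.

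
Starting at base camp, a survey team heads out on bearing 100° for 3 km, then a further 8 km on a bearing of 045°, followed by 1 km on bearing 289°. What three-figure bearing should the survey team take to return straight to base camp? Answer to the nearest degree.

235°

Leg 1 (100°, 3 km): east 3 sin 100° = 2.95, north 3 cos 100° = -0.52
Leg 2 (045°, 8 km): east 8 sin 45° = 5.66, north 8 cos 45° = 5.66
Leg 3 (289°, 1 km): east 1 sin 289° = -0.95, north 1 cos 289° = 0.33
Net displacement: 7.67 east, 5.46 north. Direction back to start is (-7.67, -5.46): bearing = atan2(-7.67, -5.46) mod 360° = 234.53° ≈ 235°.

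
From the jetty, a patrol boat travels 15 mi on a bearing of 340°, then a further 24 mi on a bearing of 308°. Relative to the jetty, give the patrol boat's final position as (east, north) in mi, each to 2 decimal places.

Leg 1 (340°, 15 mi): east 15 sin 340° = -5.13, north 15 cos 340° = 14.10
Leg 2 (308°, 24 mi): east 24 sin 308° = -18.91, north 24 cos 308° = 14.78
Summing: -24.04 mi east, 28.87 mi north → (-24.04, 28.87).

(-24.04, 28.87)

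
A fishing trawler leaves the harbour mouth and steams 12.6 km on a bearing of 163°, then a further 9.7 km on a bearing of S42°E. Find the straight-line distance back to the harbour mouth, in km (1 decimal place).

Leg 1 (163°, 12.6 km): east 12.6 sin 163° = 3.68, north 12.6 cos 163° = -12.05
Leg 2 (S42°E, 9.7 km): east 9.7 sin 138° = 6.49, north 9.7 cos 138° = -7.21
Net: 10.17 east, -19.26 north. Distance = √((10.17)² + (-19.26)²) = 21.780 km.

21.8 km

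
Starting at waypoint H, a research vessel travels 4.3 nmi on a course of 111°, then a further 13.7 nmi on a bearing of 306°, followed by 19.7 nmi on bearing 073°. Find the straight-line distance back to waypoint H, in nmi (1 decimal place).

Leg 1 (111°, 4.3 nmi): east 4.3 sin 111° = 4.01, north 4.3 cos 111° = -1.54
Leg 2 (306°, 13.7 nmi): east 13.7 sin 306° = -11.08, north 13.7 cos 306° = 8.05
Leg 3 (073°, 19.7 nmi): east 19.7 sin 73° = 18.84, north 19.7 cos 73° = 5.76
Net: 11.77 east, 12.27 north. Distance = √((11.77)² + (12.27)²) = 17.004 nmi.

17.0 nmi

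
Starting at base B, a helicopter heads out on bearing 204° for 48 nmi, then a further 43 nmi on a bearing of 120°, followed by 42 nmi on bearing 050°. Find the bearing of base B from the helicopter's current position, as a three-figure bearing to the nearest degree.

Leg 1 (204°, 48 nmi): east 48 sin 204° = -19.52, north 48 cos 204° = -43.85
Leg 2 (120°, 43 nmi): east 43 sin 120° = 37.24, north 43 cos 120° = -21.50
Leg 3 (050°, 42 nmi): east 42 sin 50° = 32.17, north 42 cos 50° = 27.00
Net displacement: 49.89 east, -38.35 north. Direction back to start is (-49.89, 38.35): bearing = atan2(-49.89, 38.35) mod 360° = 307.55° ≈ 308°.

308°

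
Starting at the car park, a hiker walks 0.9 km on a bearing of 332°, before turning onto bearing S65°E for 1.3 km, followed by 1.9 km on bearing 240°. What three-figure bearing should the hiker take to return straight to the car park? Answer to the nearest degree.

Leg 1 (332°, 0.9 km): east 0.9 sin 332° = -0.42, north 0.9 cos 332° = 0.79
Leg 2 (S65°E, 1.3 km): east 1.3 sin 115° = 1.18, north 1.3 cos 115° = -0.55
Leg 3 (240°, 1.9 km): east 1.9 sin 240° = -1.65, north 1.9 cos 240° = -0.95
Net displacement: -0.89 east, -0.70 north. Direction back to start is (0.89, 0.70): bearing = atan2(0.89, 0.70) mod 360° = 51.62° ≈ 052°.

052°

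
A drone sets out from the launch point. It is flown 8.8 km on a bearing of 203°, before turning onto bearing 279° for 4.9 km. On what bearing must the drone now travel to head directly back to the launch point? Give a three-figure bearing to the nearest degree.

Leg 1 (203°, 8.8 km): east 8.8 sin 203° = -3.44, north 8.8 cos 203° = -8.10
Leg 2 (279°, 4.9 km): east 4.9 sin 279° = -4.84, north 4.9 cos 279° = 0.77
Net displacement: -8.28 east, -7.33 north. Direction back to start is (8.28, 7.33): bearing = atan2(8.28, 7.33) mod 360° = 48.46° ≈ 048°.

048°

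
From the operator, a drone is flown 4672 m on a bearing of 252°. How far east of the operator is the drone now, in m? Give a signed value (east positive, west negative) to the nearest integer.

Leg 1 (252°, 4672 m): east 4672 sin 252° = -4443.34, north 4672 cos 252° = -1443.73
Net east component: -4443.34 m.

-4443 m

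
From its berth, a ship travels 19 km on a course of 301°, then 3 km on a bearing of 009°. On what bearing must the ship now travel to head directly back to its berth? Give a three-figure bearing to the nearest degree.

129°

Leg 1 (301°, 19 km): east 19 sin 301° = -16.29, north 19 cos 301° = 9.79
Leg 2 (009°, 3 km): east 3 sin 9° = 0.47, north 3 cos 9° = 2.96
Net displacement: -15.82 east, 12.75 north. Direction back to start is (15.82, -12.75): bearing = atan2(15.82, -12.75) mod 360° = 128.87° ≈ 129°.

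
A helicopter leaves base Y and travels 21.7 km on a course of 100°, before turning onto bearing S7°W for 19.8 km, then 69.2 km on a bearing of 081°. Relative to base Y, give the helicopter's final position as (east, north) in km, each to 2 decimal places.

Leg 1 (100°, 21.7 km): east 21.7 sin 100° = 21.37, north 21.7 cos 100° = -3.77
Leg 2 (S7°W, 19.8 km): east 19.8 sin 187° = -2.41, north 19.8 cos 187° = -19.65
Leg 3 (081°, 69.2 km): east 69.2 sin 81° = 68.35, north 69.2 cos 81° = 10.83
Summing: 87.31 km east, -12.60 km north → (87.31, -12.60).

(87.31, -12.60)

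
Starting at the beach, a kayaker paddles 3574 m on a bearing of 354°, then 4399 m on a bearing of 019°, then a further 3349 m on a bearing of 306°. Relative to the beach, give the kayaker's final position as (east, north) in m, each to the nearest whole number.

Leg 1 (354°, 3574 m): east 3574 sin 354° = -373.58, north 3574 cos 354° = 3554.42
Leg 2 (019°, 4399 m): east 4399 sin 19° = 1432.17, north 4399 cos 19° = 4159.34
Leg 3 (306°, 3349 m): east 3349 sin 306° = -2709.40, north 3349 cos 306° = 1968.49
Summing: -1650.81 m east, 9682.25 m north → (-1651, 9682).

(-1651, 9682)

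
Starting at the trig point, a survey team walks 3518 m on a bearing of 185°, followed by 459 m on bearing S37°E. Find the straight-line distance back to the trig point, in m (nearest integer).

Leg 1 (185°, 3518 m): east 3518 sin 185° = -306.61, north 3518 cos 185° = -3504.61
Leg 2 (S37°E, 459 m): east 459 sin 143° = 276.23, north 459 cos 143° = -366.57
Net: -30.38 east, -3871.19 north. Distance = √((-30.38)² + (-3871.19)²) = 3871.306 m.

3871 m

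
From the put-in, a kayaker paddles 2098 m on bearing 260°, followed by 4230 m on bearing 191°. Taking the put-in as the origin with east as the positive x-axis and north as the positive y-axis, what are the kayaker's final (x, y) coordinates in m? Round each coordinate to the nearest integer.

Leg 1 (260°, 2098 m): east 2098 sin 260° = -2066.13, north 2098 cos 260° = -364.31
Leg 2 (191°, 4230 m): east 4230 sin 191° = -807.12, north 4230 cos 191° = -4152.28
Summing: -2873.25 m east, -4516.60 m north → (-2873, -4517).

(-2873, -4517)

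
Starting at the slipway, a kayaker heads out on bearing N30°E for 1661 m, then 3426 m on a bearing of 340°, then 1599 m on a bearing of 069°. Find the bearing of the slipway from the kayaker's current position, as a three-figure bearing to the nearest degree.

Leg 1 (N30°E, 1661 m): east 1661 sin 30° = 830.50, north 1661 cos 30° = 1438.47
Leg 2 (340°, 3426 m): east 3426 sin 340° = -1171.76, north 3426 cos 340° = 3219.39
Leg 3 (069°, 1599 m): east 1599 sin 69° = 1492.80, north 1599 cos 69° = 573.03
Net displacement: 1151.53 east, 5230.89 north. Direction back to start is (-1151.53, -5230.89): bearing = atan2(-1151.53, -5230.89) mod 360° = 192.42° ≈ 192°.

192°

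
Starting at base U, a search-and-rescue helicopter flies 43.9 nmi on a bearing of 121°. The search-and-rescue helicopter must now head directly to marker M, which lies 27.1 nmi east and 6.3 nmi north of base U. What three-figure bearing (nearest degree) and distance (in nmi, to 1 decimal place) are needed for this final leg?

340°, 30.8 nmi

Leg 1 (121°, 43.9 nmi): east 43.9 sin 121° = 37.63, north 43.9 cos 121° = -22.61
Current position: (37.63, -22.61). Target: (27.1, 6.3). Remaining: Δeast = -10.53, Δnorth = 28.91.
Bearing = atan2(-10.53, 28.91) mod 360° = 339.99°; distance = √((-10.53)² + (28.91)²) = 30.768 nmi.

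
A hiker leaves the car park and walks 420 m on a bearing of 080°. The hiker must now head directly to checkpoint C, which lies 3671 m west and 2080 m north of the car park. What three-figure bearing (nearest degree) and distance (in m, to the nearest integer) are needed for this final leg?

Leg 1 (080°, 420 m): east 420 sin 80° = 413.62, north 420 cos 80° = 72.93
Current position: (413.62, 72.93). Target: (-3671, 2080). Remaining: Δeast = -4084.62, Δnorth = 2007.07.
Bearing = atan2(-4084.62, 2007.07) mod 360° = 296.17°; distance = √((-4084.62)² + (2007.07)²) = 4551.092 m.

296°, 4551 m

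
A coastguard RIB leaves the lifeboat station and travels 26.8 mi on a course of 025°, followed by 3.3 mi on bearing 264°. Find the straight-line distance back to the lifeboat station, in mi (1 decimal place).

25.3 mi

Leg 1 (025°, 26.8 mi): east 26.8 sin 25° = 11.33, north 26.8 cos 25° = 24.29
Leg 2 (264°, 3.3 mi): east 3.3 sin 264° = -3.28, north 3.3 cos 264° = -0.34
Net: 8.04 east, 23.94 north. Distance = √((8.04)² + (23.94)²) = 25.259 mi.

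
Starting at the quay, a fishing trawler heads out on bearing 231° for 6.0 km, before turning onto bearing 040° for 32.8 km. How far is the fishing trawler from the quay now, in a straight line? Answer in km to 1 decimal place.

26.9 km

Leg 1 (231°, 6.0 km): east 6.0 sin 231° = -4.66, north 6.0 cos 231° = -3.78
Leg 2 (040°, 32.8 km): east 32.8 sin 40° = 21.08, north 32.8 cos 40° = 25.13
Net: 16.42 east, 21.35 north. Distance = √((16.42)² + (21.35)²) = 26.935 km.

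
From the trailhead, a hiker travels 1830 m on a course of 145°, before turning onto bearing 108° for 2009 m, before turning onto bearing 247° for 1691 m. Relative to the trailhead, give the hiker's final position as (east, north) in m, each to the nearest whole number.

Leg 1 (145°, 1830 m): east 1830 sin 145° = 1049.64, north 1830 cos 145° = -1499.05
Leg 2 (108°, 2009 m): east 2009 sin 108° = 1910.67, north 2009 cos 108° = -620.82
Leg 3 (247°, 1691 m): east 1691 sin 247° = -1556.57, north 1691 cos 247° = -660.73
Summing: 1403.74 m east, -2780.59 m north → (1404, -2781).

(1404, -2781)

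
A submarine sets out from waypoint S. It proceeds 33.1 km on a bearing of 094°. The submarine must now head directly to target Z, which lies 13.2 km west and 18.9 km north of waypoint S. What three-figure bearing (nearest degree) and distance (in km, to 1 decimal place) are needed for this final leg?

Leg 1 (094°, 33.1 km): east 33.1 sin 94° = 33.02, north 33.1 cos 94° = -2.31
Current position: (33.02, -2.31). Target: (-13.2, 18.9). Remaining: Δeast = -46.22, Δnorth = 21.21.
Bearing = atan2(-46.22, 21.21) mod 360° = 294.65°; distance = √((-46.22)² + (21.21)²) = 50.853 km.

295°, 50.9 km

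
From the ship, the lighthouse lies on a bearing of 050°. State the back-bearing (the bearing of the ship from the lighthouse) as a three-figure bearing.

230°

Back-bearing = 050° + 180° = 230°.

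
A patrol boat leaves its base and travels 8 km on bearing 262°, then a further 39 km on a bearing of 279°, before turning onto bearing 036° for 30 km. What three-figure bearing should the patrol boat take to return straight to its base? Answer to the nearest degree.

Leg 1 (262°, 8 km): east 8 sin 262° = -7.92, north 8 cos 262° = -1.11
Leg 2 (279°, 39 km): east 39 sin 279° = -38.52, north 39 cos 279° = 6.10
Leg 3 (036°, 30 km): east 30 sin 36° = 17.63, north 30 cos 36° = 24.27
Net displacement: -28.81 east, 29.26 north. Direction back to start is (28.81, -29.26): bearing = atan2(28.81, -29.26) mod 360° = 135.44° ≈ 135°.

135°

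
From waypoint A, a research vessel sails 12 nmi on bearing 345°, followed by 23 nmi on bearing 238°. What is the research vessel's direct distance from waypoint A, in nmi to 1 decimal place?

Leg 1 (345°, 12 nmi): east 12 sin 345° = -3.11, north 12 cos 345° = 11.59
Leg 2 (238°, 23 nmi): east 23 sin 238° = -19.51, north 23 cos 238° = -12.19
Net: -22.61 east, -0.60 north. Distance = √((-22.61)² + (-0.60)²) = 22.619 nmi.

22.6 nmi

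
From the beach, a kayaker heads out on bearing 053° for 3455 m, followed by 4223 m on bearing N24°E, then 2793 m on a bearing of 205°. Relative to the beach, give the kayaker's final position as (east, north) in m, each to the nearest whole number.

Leg 1 (053°, 3455 m): east 3455 sin 53° = 2759.29, north 3455 cos 53° = 2079.27
Leg 2 (N24°E, 4223 m): east 4223 sin 24° = 1717.65, north 4223 cos 24° = 3857.90
Leg 3 (205°, 2793 m): east 2793 sin 205° = -1180.37, north 2793 cos 205° = -2531.32
Summing: 3296.56 m east, 3405.86 m north → (3297, 3406).

(3297, 3406)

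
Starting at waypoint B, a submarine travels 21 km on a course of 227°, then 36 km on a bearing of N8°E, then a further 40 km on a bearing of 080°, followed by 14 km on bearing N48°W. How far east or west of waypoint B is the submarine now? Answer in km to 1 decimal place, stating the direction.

Leg 1 (227°, 21 km): east 21 sin 227° = -15.36, north 21 cos 227° = -14.32
Leg 2 (N8°E, 36 km): east 36 sin 8° = 5.01, north 36 cos 8° = 35.65
Leg 3 (080°, 40 km): east 40 sin 80° = 39.39, north 40 cos 80° = 6.95
Leg 4 (N48°W, 14 km): east 14 sin 312° = -10.40, north 14 cos 312° = 9.37
Net east component: 18.64 km.

18.6 km east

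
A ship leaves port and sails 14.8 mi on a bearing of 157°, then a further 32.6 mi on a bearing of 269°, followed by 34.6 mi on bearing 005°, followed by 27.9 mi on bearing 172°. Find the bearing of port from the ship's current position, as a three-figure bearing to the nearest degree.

070°

Leg 1 (157°, 14.8 mi): east 14.8 sin 157° = 5.78, north 14.8 cos 157° = -13.62
Leg 2 (269°, 32.6 mi): east 32.6 sin 269° = -32.60, north 32.6 cos 269° = -0.57
Leg 3 (005°, 34.6 mi): east 34.6 sin 5° = 3.02, north 34.6 cos 5° = 34.47
Leg 4 (172°, 27.9 mi): east 27.9 sin 172° = 3.88, north 27.9 cos 172° = -27.63
Net displacement: -19.91 east, -7.35 north. Direction back to start is (19.91, 7.35): bearing = atan2(19.91, 7.35) mod 360° = 69.73° ≈ 070°.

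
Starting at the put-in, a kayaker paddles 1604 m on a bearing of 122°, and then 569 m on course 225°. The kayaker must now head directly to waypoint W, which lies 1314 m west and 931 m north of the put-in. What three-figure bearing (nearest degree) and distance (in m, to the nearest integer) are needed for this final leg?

314°, 3151 m

Leg 1 (122°, 1604 m): east 1604 sin 122° = 1360.27, north 1604 cos 122° = -849.99
Leg 2 (225°, 569 m): east 569 sin 225° = -402.34, north 569 cos 225° = -402.34
Current position: (957.93, -1252.33). Target: (-1314, 931). Remaining: Δeast = -2271.93, Δnorth = 2183.33.
Bearing = atan2(-2271.93, 2183.33) mod 360° = 313.86°; distance = √((-2271.93)² + (2183.33)²) = 3150.967 m.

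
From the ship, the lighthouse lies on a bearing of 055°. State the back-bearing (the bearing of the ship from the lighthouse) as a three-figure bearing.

Back-bearing = 055° + 180° = 235°.

235°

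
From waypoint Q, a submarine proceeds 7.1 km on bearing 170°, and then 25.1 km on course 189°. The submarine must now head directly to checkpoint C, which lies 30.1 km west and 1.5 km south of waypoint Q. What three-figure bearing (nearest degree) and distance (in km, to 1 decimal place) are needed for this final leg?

318°, 40.8 km

Leg 1 (170°, 7.1 km): east 7.1 sin 170° = 1.23, north 7.1 cos 170° = -6.99
Leg 2 (189°, 25.1 km): east 25.1 sin 189° = -3.93, north 25.1 cos 189° = -24.79
Current position: (-2.69, -31.78). Target: (-30.1, -1.5). Remaining: Δeast = -27.41, Δnorth = 30.28.
Bearing = atan2(-27.41, 30.28) mod 360° = 317.85°; distance = √((-27.41)² + (30.28)²) = 40.843 km.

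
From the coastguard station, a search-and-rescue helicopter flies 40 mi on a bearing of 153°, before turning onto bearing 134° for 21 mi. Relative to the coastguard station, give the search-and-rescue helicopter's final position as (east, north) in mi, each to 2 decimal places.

(33.27, -50.23)

Leg 1 (153°, 40 mi): east 40 sin 153° = 18.16, north 40 cos 153° = -35.64
Leg 2 (134°, 21 mi): east 21 sin 134° = 15.11, north 21 cos 134° = -14.59
Summing: 33.27 mi east, -50.23 mi north → (33.27, -50.23).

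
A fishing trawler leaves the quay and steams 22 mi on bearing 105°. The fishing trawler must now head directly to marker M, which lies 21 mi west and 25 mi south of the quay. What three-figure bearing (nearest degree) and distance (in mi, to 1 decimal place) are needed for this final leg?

Leg 1 (105°, 22 mi): east 22 sin 105° = 21.25, north 22 cos 105° = -5.69
Current position: (21.25, -5.69). Target: (-21, -25). Remaining: Δeast = -42.25, Δnorth = -19.31.
Bearing = atan2(-42.25, -19.31) mod 360° = 245.44°; distance = √((-42.25)² + (-19.31)²) = 46.452 mi.

245°, 46.5 mi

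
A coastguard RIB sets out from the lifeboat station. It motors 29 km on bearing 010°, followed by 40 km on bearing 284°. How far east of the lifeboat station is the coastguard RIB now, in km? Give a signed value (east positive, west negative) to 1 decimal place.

-33.8 km

Leg 1 (010°, 29 km): east 29 sin 10° = 5.04, north 29 cos 10° = 28.56
Leg 2 (284°, 40 km): east 40 sin 284° = -38.81, north 40 cos 284° = 9.68
Net east component: -33.78 km.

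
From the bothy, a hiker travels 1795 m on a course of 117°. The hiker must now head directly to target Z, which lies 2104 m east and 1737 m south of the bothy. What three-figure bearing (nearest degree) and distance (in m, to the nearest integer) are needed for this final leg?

151°, 1051 m

Leg 1 (117°, 1795 m): east 1795 sin 117° = 1599.36, north 1795 cos 117° = -814.91
Current position: (1599.36, -814.91). Target: (2104, -1737). Remaining: Δeast = 504.64, Δnorth = -922.09.
Bearing = atan2(504.64, -922.09) mod 360° = 151.31°; distance = √((504.64)² + (-922.09)²) = 1051.147 m.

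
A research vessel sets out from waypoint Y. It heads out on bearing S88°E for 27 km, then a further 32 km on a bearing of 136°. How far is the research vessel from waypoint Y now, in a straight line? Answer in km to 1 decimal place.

Leg 1 (S88°E, 27 km): east 27 sin 92° = 26.98, north 27 cos 92° = -0.94
Leg 2 (136°, 32 km): east 32 sin 136° = 22.23, north 32 cos 136° = -23.02
Net: 49.21 east, -23.96 north. Distance = √((49.21)² + (-23.96)²) = 54.736 km.

54.7 km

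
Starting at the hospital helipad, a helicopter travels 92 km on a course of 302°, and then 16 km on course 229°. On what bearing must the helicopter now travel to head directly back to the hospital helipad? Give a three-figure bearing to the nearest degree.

113°

Leg 1 (302°, 92 km): east 92 sin 302° = -78.02, north 92 cos 302° = 48.75
Leg 2 (229°, 16 km): east 16 sin 229° = -12.08, north 16 cos 229° = -10.50
Net displacement: -90.10 east, 38.26 north. Direction back to start is (90.10, -38.26): bearing = atan2(90.10, -38.26) mod 360° = 113.01° ≈ 113°.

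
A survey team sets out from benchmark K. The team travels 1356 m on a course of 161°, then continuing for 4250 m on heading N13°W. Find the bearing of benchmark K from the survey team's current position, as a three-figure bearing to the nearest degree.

170°

Leg 1 (161°, 1356 m): east 1356 sin 161° = 441.47, north 1356 cos 161° = -1282.12
Leg 2 (N13°W, 4250 m): east 4250 sin 347° = -956.04, north 4250 cos 347° = 4141.07
Net displacement: -514.57 east, 2858.95 north. Direction back to start is (514.57, -2858.95): bearing = atan2(514.57, -2858.95) mod 360° = 169.80° ≈ 170°.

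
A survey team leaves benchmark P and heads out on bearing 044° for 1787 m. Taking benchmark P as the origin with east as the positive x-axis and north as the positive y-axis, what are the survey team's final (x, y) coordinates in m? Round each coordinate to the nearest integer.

(1241, 1285)

Leg 1 (044°, 1787 m): east 1787 sin 44° = 1241.35, north 1787 cos 44° = 1285.46
Summing: 1241.35 m east, 1285.46 m north → (1241, 1285).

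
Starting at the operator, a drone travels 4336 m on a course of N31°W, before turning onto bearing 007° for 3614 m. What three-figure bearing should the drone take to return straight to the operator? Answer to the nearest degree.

Leg 1 (N31°W, 4336 m): east 4336 sin 329° = -2233.21, north 4336 cos 329° = 3716.68
Leg 2 (007°, 3614 m): east 3614 sin 7° = 440.44, north 3614 cos 7° = 3587.06
Net displacement: -1792.77 east, 7303.74 north. Direction back to start is (1792.77, -7303.74): bearing = atan2(1792.77, -7303.74) mod 360° = 166.21° ≈ 166°.

166°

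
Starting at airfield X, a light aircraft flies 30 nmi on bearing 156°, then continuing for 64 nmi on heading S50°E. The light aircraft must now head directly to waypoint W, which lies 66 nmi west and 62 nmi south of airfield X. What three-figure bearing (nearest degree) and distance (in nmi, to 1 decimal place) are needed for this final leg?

Leg 1 (156°, 30 nmi): east 30 sin 156° = 12.20, north 30 cos 156° = -27.41
Leg 2 (S50°E, 64 nmi): east 64 sin 130° = 49.03, north 64 cos 130° = -41.14
Current position: (61.23, -68.54). Target: (-66, -62). Remaining: Δeast = -127.23, Δnorth = 6.54.
Bearing = atan2(-127.23, 6.54) mod 360° = 272.94°; distance = √((-127.23)² + (6.54)²) = 127.397 nmi.

273°, 127.4 nmi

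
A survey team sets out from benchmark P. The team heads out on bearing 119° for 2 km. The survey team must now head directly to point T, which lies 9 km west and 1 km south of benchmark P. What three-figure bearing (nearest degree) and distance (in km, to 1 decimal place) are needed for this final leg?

270°, 10.7 km

Leg 1 (119°, 2 km): east 2 sin 119° = 1.75, north 2 cos 119° = -0.97
Current position: (1.75, -0.97). Target: (-9, -1). Remaining: Δeast = -10.75, Δnorth = -0.03.
Bearing = atan2(-10.75, -0.03) mod 360° = 269.84°; distance = √((-10.75)² + (-0.03)²) = 10.749 km.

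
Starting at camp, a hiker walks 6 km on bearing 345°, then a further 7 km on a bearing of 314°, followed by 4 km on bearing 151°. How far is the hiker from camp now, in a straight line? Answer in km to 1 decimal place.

8.5 km

Leg 1 (345°, 6 km): east 6 sin 345° = -1.55, north 6 cos 345° = 5.80
Leg 2 (314°, 7 km): east 7 sin 314° = -5.04, north 7 cos 314° = 4.86
Leg 3 (151°, 4 km): east 4 sin 151° = 1.94, north 4 cos 151° = -3.50
Net: -4.65 east, 7.16 north. Distance = √((-4.65)² + (7.16)²) = 8.537 km.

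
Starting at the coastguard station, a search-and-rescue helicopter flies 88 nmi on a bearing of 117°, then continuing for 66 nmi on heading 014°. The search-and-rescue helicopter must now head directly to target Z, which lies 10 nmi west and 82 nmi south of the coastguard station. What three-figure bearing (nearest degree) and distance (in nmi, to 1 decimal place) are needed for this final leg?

Leg 1 (117°, 88 nmi): east 88 sin 117° = 78.41, north 88 cos 117° = -39.95
Leg 2 (014°, 66 nmi): east 66 sin 14° = 15.97, north 66 cos 14° = 64.04
Current position: (94.38, 24.09). Target: (-10, -82). Remaining: Δeast = -104.38, Δnorth = -106.09.
Bearing = atan2(-104.38, -106.09) mod 360° = 224.53°; distance = √((-104.38)² + (-106.09)²) = 148.825 nmi.

225°, 148.8 nmi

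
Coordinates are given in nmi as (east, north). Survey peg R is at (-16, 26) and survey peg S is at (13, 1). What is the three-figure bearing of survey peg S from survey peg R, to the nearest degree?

Δeast = 13 − -16 = 29.00; Δnorth = 1 − 26 = -25.00.
Bearing = atan2(Δeast, Δnorth) mod 360° = 130.76° ≈ 131°.

131°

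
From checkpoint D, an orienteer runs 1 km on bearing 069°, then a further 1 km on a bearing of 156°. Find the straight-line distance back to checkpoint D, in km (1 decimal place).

Leg 1 (069°, 1 km): east 1 sin 69° = 0.93, north 1 cos 69° = 0.36
Leg 2 (156°, 1 km): east 1 sin 156° = 0.41, north 1 cos 156° = -0.91
Net: 1.34 east, -0.56 north. Distance = √((1.34)² + (-0.56)²) = 1.451 km.

1.5 km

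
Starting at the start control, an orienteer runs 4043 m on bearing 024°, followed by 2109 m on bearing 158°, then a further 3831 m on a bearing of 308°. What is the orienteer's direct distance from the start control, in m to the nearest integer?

Leg 1 (024°, 4043 m): east 4043 sin 24° = 1644.44, north 4043 cos 24° = 3693.46
Leg 2 (158°, 2109 m): east 2109 sin 158° = 790.05, north 2109 cos 158° = -1955.43
Leg 3 (308°, 3831 m): east 3831 sin 308° = -3018.87, north 3831 cos 308° = 2358.60
Net: -584.39 east, 4096.63 north. Distance = √((-584.39)² + (4096.63)²) = 4138.104 m.

4138 m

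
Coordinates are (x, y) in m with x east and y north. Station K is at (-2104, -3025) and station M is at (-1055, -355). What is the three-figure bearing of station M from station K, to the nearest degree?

Δeast = -1055 − -2104 = 1049.00; Δnorth = -355 − -3025 = 2670.00.
Bearing = atan2(Δeast, Δnorth) mod 360° = 21.45° ≈ 021°.

021°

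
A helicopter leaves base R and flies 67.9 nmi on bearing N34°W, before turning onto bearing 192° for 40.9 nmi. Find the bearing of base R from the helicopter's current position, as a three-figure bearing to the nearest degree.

109°

Leg 1 (N34°W, 67.9 nmi): east 67.9 sin 326° = -37.97, north 67.9 cos 326° = 56.29
Leg 2 (192°, 40.9 nmi): east 40.9 sin 192° = -8.50, north 40.9 cos 192° = -40.01
Net displacement: -46.47 east, 16.29 north. Direction back to start is (46.47, -16.29): bearing = atan2(46.47, -16.29) mod 360° = 109.31° ≈ 109°.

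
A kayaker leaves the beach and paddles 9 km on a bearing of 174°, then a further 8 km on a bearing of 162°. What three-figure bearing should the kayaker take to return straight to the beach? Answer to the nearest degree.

348°

Leg 1 (174°, 9 km): east 9 sin 174° = 0.94, north 9 cos 174° = -8.95
Leg 2 (162°, 8 km): east 8 sin 162° = 2.47, north 8 cos 162° = -7.61
Net displacement: 3.41 east, -16.56 north. Direction back to start is (-3.41, 16.56): bearing = atan2(-3.41, 16.56) mod 360° = 348.35° ≈ 348°.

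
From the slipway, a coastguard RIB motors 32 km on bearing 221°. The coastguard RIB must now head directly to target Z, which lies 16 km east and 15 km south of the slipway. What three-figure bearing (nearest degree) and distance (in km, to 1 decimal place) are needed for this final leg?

Leg 1 (221°, 32 km): east 32 sin 221° = -20.99, north 32 cos 221° = -24.15
Current position: (-20.99, -24.15). Target: (16, -15). Remaining: Δeast = 36.99, Δnorth = 9.15.
Bearing = atan2(36.99, 9.15) mod 360° = 76.11°; distance = √((36.99)² + (9.15)²) = 38.109 km.

076°, 38.1 km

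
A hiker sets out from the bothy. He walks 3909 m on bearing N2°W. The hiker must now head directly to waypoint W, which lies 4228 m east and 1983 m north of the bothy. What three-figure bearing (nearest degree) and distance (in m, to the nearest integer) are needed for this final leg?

114°, 4770 m

Leg 1 (N2°W, 3909 m): east 3909 sin 358° = -136.42, north 3909 cos 358° = 3906.62
Current position: (-136.42, 3906.62). Target: (4228, 1983). Remaining: Δeast = 4364.42, Δnorth = -1923.62.
Bearing = atan2(4364.42, -1923.62) mod 360° = 113.79°; distance = √((4364.42)² + (-1923.62)²) = 4769.538 m.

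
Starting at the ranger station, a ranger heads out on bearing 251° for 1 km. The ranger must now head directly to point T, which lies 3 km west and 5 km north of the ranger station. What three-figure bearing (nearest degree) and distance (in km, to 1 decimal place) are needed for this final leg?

339°, 5.7 km

Leg 1 (251°, 1 km): east 1 sin 251° = -0.95, north 1 cos 251° = -0.33
Current position: (-0.95, -0.33). Target: (-3, 5). Remaining: Δeast = -2.05, Δnorth = 5.33.
Bearing = atan2(-2.05, 5.33) mod 360° = 338.90°; distance = √((-2.05)² + (5.33)²) = 5.708 km.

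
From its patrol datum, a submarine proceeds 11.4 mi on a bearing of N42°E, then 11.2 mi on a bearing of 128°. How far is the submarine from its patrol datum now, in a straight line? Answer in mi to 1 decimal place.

Leg 1 (N42°E, 11.4 mi): east 11.4 sin 42° = 7.63, north 11.4 cos 42° = 8.47
Leg 2 (128°, 11.2 mi): east 11.2 sin 128° = 8.83, north 11.2 cos 128° = -6.90
Net: 16.45 east, 1.58 north. Distance = √((16.45)² + (1.58)²) = 16.529 mi.

16.5 mi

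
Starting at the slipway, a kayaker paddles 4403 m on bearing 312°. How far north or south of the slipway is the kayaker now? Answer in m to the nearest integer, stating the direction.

Leg 1 (312°, 4403 m): east 4403 sin 312° = -3272.07, north 4403 cos 312° = 2946.18
Net north component: 2946.18 m.

2946 m north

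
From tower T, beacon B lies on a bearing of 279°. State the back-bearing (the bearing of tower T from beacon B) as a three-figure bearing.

Back-bearing = 279° − 180° = 099°.

099°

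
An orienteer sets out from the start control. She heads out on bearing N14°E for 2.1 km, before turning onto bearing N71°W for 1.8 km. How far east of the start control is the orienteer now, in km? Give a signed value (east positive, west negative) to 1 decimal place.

-1.2 km

Leg 1 (N14°E, 2.1 km): east 2.1 sin 14° = 0.51, north 2.1 cos 14° = 2.04
Leg 2 (N71°W, 1.8 km): east 1.8 sin 289° = -1.70, north 1.8 cos 289° = 0.59
Net east component: -1.19 km.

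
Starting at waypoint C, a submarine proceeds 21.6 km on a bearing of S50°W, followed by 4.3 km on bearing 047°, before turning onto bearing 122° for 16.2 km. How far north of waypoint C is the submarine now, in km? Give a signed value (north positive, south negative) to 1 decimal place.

Leg 1 (S50°W, 21.6 km): east 21.6 sin 230° = -16.55, north 21.6 cos 230° = -13.88
Leg 2 (047°, 4.3 km): east 4.3 sin 47° = 3.14, north 4.3 cos 47° = 2.93
Leg 3 (122°, 16.2 km): east 16.2 sin 122° = 13.74, north 16.2 cos 122° = -8.58
Net north component: -19.54 km.

-19.5 km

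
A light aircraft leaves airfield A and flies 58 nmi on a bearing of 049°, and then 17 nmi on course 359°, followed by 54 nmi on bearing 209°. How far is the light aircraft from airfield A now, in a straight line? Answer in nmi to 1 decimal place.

19.0 nmi

Leg 1 (049°, 58 nmi): east 58 sin 49° = 43.77, north 58 cos 49° = 38.05
Leg 2 (359°, 17 nmi): east 17 sin 359° = -0.30, north 17 cos 359° = 17.00
Leg 3 (209°, 54 nmi): east 54 sin 209° = -26.18, north 54 cos 209° = -47.23
Net: 17.30 east, 7.82 north. Distance = √((17.30)² + (7.82)²) = 18.982 nmi.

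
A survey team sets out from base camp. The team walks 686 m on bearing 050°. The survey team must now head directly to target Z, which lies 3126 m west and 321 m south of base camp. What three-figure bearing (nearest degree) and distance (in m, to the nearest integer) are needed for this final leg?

258°, 3730 m

Leg 1 (050°, 686 m): east 686 sin 50° = 525.51, north 686 cos 50° = 440.95
Current position: (525.51, 440.95). Target: (-3126, -321). Remaining: Δeast = -3651.51, Δnorth = -761.95.
Bearing = atan2(-3651.51, -761.95) mod 360° = 258.21°; distance = √((-3651.51)² + (-761.95)²) = 3730.157 m.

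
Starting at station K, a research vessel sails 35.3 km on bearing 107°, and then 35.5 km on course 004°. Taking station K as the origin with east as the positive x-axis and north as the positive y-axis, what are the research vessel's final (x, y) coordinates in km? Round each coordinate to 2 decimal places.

(36.23, 25.09)

Leg 1 (107°, 35.3 km): east 35.3 sin 107° = 33.76, north 35.3 cos 107° = -10.32
Leg 2 (004°, 35.5 km): east 35.5 sin 4° = 2.48, north 35.5 cos 4° = 35.41
Summing: 36.23 km east, 25.09 km north → (36.23, 25.09).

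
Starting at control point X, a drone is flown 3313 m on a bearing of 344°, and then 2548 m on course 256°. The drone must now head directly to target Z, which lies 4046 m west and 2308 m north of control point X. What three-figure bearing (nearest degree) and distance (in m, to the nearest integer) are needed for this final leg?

Leg 1 (344°, 3313 m): east 3313 sin 344° = -913.19, north 3313 cos 344° = 3184.66
Leg 2 (256°, 2548 m): east 2548 sin 256° = -2472.31, north 2548 cos 256° = -616.42
Current position: (-3385.50, 2568.24). Target: (-4046, 2308). Remaining: Δeast = -660.50, Δnorth = -260.24.
Bearing = atan2(-660.50, -260.24) mod 360° = 248.50°; distance = √((-660.50)² + (-260.24)²) = 709.920 m.

248°, 710 m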